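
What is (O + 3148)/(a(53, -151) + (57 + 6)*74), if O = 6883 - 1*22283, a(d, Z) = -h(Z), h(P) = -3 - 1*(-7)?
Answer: -6126/2329 ≈ -2.6303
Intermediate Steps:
h(P) = 4 (h(P) = -3 + 7 = 4)
a(d, Z) = -4 (a(d, Z) = -1*4 = -4)
O = -15400 (O = 6883 - 22283 = -15400)
(O + 3148)/(a(53, -151) + (57 + 6)*74) = (-15400 + 3148)/(-4 + (57 + 6)*74) = -12252/(-4 + 63*74) = -12252/(-4 + 4662) = -12252/4658 = -12252*1/4658 = -6126/2329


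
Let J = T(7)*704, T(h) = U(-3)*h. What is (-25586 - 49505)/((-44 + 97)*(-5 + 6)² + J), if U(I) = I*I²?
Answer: 75091/133003 ≈ 0.56458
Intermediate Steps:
U(I) = I³
T(h) = -27*h (T(h) = (-3)³*h = -27*h)
J = -133056 (J = -27*7*704 = -189*704 = -133056)
(-25586 - 49505)/((-44 + 97)*(-5 + 6)² + J) = (-25586 - 49505)/((-44 + 97)*(-5 + 6)² - 133056) = -75091/(53*1² - 133056) = -75091/(53*1 - 133056) = -75091/(53 - 133056) = -75091/(-133003) = -75091*(-1/133003) = 75091/133003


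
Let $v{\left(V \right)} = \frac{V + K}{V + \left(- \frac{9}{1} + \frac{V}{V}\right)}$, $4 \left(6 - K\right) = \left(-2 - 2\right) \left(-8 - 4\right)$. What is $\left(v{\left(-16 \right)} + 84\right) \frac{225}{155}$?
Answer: $\frac{15285}{124} \approx 123.27$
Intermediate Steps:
$K = -6$ ($K = 6 - \frac{\left(-2 - 2\right) \left(-8 - 4\right)}{4} = 6 - \frac{\left(-4\right) \left(-12\right)}{4} = 6 - 12 = -6$)
$v{\left(V \right)} = \frac{-6 + V}{-8 + V}$ ($v{\left(V \right)} = \frac{V - 6}{V + \left(- \frac{9}{1} + \frac{V}{V}\right)} = \frac{-6 + V}{V + \left(\left(-9\right) 1 + 1\right)} = \frac{-6 + V}{V + \left(-9 + 1\right)} = \frac{-6 + V}{V - 8} = \frac{-6 + V}{-8 + V}$)
$\left(v{\left(-16 \right)} + 84\right) \frac{225}{155} = \left(\frac{-6 - 16}{-8 - 16} + 84\right) \frac{225}{155} = \left(\frac{1}{-24} \left(-22\right) + 84\right) 225 \cdot \frac{1}{155} = \left(\left(- \frac{1}{24}\right) \left(-22\right) + 84\right) \frac{45}{31} = \left(\frac{11}{12} + 84\right) \frac{45}{31} = \frac{1019}{12} \cdot \frac{45}{31} = \frac{15285}{124}$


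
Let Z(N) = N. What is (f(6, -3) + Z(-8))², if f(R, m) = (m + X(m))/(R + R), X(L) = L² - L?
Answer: 841/16 ≈ 52.563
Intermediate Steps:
f(R, m) = (m + m*(-1 + m))/(2*R) (f(R, m) = (m + m*(-1 + m))/(R + R) = (m + m*(-1 + m))/((2*R)) = (m + m*(-1 + m))*(1/(2*R)) = (m + m*(-1 + m))/(2*R))
(f(6, -3) + Z(-8))² = ((½)*(-3)²/6 - 8)² = ((½)*(⅙)*9 - 8)² = (¾ - 8)² = (-29/4)² = 841/16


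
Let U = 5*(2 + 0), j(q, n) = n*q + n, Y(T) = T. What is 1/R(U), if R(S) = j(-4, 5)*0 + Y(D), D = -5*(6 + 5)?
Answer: -1/55 ≈ -0.018182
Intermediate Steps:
D = -55 (D = -5*11 = -55)
j(q, n) = n + n*q
U = 10 (U = 5*2 = 10)
R(S) = -55 (R(S) = (5*(1 - 4))*0 - 55 = (5*(-3))*0 - 55 = -15*0 - 55 = 0 - 55 = -55)
1/R(U) = 1/(-55) = -1/55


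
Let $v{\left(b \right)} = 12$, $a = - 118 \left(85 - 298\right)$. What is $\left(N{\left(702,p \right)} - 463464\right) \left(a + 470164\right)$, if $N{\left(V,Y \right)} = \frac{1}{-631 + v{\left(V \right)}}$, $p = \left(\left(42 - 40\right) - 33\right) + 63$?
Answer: $- \frac{142093178911666}{619} \approx -2.2955 \cdot 10^{11}$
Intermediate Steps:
$a = 25134$ ($a = \left(-118\right) \left(-213\right) = 25134$)
$p = 32$ ($p = \left(\left(42 - 40\right) - 33\right) + 63 = \left(2 - 33\right) + 63 = -31 + 63 = 32$)
$N{\left(V,Y \right)} = - \frac{1}{619}$ ($N{\left(V,Y \right)} = \frac{1}{-631 + 12} = \frac{1}{-619} = - \frac{1}{619}$)
$\left(N{\left(702,p \right)} - 463464\right) \left(a + 470164\right) = \left(- \frac{1}{619} - 463464\right) \left(25134 + 470164\right) = \left(- \frac{286884217}{619}\right) 495298 = - \frac{142093178911666}{619}$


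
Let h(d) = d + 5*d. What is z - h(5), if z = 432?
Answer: 402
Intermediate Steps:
h(d) = 6*d
z - h(5) = 432 - 6*5 = 432 - 1*30 = 432 - 30 = 402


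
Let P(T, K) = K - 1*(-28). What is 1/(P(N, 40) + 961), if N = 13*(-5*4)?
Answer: 1/1029 ≈ 0.00097182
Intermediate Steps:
N = -260 (N = 13*(-20) = -260)
P(T, K) = 28 + K (P(T, K) = K + 28 = 28 + K)
1/(P(N, 40) + 961) = 1/((28 + 40) + 961) = 1/(68 + 961) = 1/1029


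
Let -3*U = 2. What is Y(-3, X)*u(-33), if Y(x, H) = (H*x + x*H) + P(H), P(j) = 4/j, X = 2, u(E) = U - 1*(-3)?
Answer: -70/3 ≈ -23.333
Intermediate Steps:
U = -2/3 (U = -1/3*2 = -2/3 ≈ -0.66667)
u(E) = 7/3 (u(E) = -2/3 - 1*(-3) = -2/3 + 3 = 7/3)
Y(x, H) = 4/H + 2*H*x (Y(x, H) = (H*x + x*H) + 4/H = (H*x + H*x) + 4/H = 2*H*x + 4/H = 4/H + 2*H*x)
Y(-3, X)*u(-33) = (4/2 + 2*2*(-3))*(7/3) = (4*(1/2) - 12)*(7/3) = (2 - 12)*(7/3) = -10*7/3 = -70/3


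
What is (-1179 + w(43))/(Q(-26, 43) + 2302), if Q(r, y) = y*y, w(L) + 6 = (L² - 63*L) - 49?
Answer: -2094/4151 ≈ -0.50446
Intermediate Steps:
w(L) = -55 + L² - 63*L (w(L) = -6 + ((L² - 63*L) - 49) = -6 + (-49 + L² - 63*L) = -55 + L² - 63*L)
Q(r, y) = y²
(-1179 + w(43))/(Q(-26, 43) + 2302) = (-1179 + (-55 + 43² - 63*43))/(43² + 2302) = (-1179 + (-55 + 1849 - 2709))/(1849 + 2302) = (-1179 - 915)/4151 = -2094*1/4151 = -2094/4151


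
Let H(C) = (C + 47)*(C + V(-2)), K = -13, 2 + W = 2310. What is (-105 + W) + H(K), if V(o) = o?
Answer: 1693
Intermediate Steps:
W = 2308 (W = -2 + 2310 = 2308)
H(C) = (-2 + C)*(47 + C) (H(C) = (C + 47)*(C - 2) = (47 + C)*(-2 + C) = (-2 + C)*(47 + C))
(-105 + W) + H(K) = (-105 + 2308) + (-94 + (-13)² + 45*(-13)) = 2203 + (-94 + 169 - 585) = 2203 - 510 = 1693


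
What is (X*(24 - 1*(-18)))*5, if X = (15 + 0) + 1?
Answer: 3360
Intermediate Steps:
X = 16 (X = 15 + 1 = 16)
(X*(24 - 1*(-18)))*5 = (16*(24 - 1*(-18)))*5 = (16*(24 + 18))*5 = (16*42)*5 = 672*5 = 3360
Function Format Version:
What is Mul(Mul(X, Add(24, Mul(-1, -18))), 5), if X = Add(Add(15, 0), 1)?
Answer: 3360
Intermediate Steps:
X = 16 (X = Add(15, 1) = 16)
Mul(Mul(X, Add(24, Mul(-1, -18))), 5) = Mul(Mul(16, Add(24, Mul(-1, -18))), 5) = Mul(Mul(16, Add(24, 18)), 5) = Mul(Mul(16, 42), 5) = Mul(672, 5) = 3360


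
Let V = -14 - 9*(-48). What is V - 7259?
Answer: -6841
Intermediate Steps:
V = 418 (V = -14 + 432 = 418)
V - 7259 = 418 - 7259 = -6841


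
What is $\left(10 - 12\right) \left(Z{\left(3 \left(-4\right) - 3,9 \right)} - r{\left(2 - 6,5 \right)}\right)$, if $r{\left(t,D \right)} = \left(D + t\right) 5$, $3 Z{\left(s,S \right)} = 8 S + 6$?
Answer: $-42$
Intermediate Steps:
$Z{\left(s,S \right)} = 2 + \frac{8 S}{3}$ ($Z{\left(s,S \right)} = \frac{8 S + 6}{3} = \frac{6 + 8 S}{3} = 2 + \frac{8 S}{3}$)
$r{\left(t,D \right)} = 5 D + 5 t$
$\left(10 - 12\right) \left(Z{\left(3 \left(-4\right) - 3,9 \right)} - r{\left(2 - 6,5 \right)}\right) = \left(10 - 12\right) \left(\left(2 + \frac{8}{3} \cdot 9\right) - \left(5 \cdot 5 + 5 \left(2 - 6\right)\right)\right) = - 2 \left(\left(2 + 24\right) - \left(25 + 5 \left(2 - 6\right)\right)\right) = - 2 \left(26 - \left(25 + 5 \left(-4\right)\right)\right) = - 2 \left(26 - \left(25 - 20\right)\right) = - 2 \left(26 - 5\right) = \left(-2\right) 21 = -42$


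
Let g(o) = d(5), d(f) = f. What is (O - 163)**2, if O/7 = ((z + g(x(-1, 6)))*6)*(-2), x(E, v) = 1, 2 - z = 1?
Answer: 444889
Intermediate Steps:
z = 1 (z = 2 - 1*1 = 2 - 1 = 1)
g(o) = 5
O = -504 (O = 7*(((1 + 5)*6)*(-2)) = 7*((6*6)*(-2)) = 7*(36*(-2)) = 7*(-72) = -504)
(O - 163)**2 = (-504 - 163)**2 = (-667)**2 = 444889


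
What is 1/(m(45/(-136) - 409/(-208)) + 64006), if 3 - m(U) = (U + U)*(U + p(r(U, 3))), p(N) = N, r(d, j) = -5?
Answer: 6251648/400230537183 ≈ 1.5620e-5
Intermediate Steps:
m(U) = 3 - 2*U*(-5 + U) (m(U) = 3 - (U + U)*(U - 5) = 3 - 2*U*(-5 + U))
1/(m(45/(-136) - 409/(-208)) + 64006) = 1/((3 - 2*(45/(-136) - 409/(-208))² + 10*(45/(-136) - 409/(-208))) + 64006) = 1/((3 - 2*(45*(-1/136) - 409*(-1/208))² + 10*(45*(-1/136) - 409*(-1/208))) + 64006) = 1/((3 - 2*(-45/136 + 409/208)² + 10*(-45/136 + 409/208)) + 64006) = 1/((3 - 2*(5783/3536)² + 10*(5783/3536)) + 64006) = 1/((3 - 2*33443089/12503296 + 28915/1768) + 64006) = 1/((3 - 33443089/6251648 + 28915/1768) + 64006) = 1/(87555295/6251648 + 64006) = 1/(400230537183/6251648) = 6251648/400230537183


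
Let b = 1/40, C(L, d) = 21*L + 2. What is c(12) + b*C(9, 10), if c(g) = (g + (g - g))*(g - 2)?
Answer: 4991/40 ≈ 124.78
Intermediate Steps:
c(g) = g*(-2 + g) (c(g) = (g + 0)*(-2 + g) = g*(-2 + g))
C(L, d) = 2 + 21*L
b = 1/40 ≈ 0.025000
c(12) + b*C(9, 10) = 12*(-2 + 12) + (2 + 21*9)/40 = 12*10 + (2 + 189)/40 = 120 + (1/40)*191 = 120 + 191/40 = 4991/40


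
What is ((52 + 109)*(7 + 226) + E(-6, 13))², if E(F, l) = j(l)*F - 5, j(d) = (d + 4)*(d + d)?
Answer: 1214940736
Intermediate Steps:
j(d) = 2*d*(4 + d) (j(d) = (4 + d)*(2*d) = 2*d*(4 + d))
E(F, l) = -5 + 2*F*l*(4 + l) (E(F, l) = (2*l*(4 + l))*F - 5 = 2*F*l*(4 + l) - 5 = -5 + 2*F*l*(4 + l))
((52 + 109)*(7 + 226) + E(-6, 13))² = ((52 + 109)*(7 + 226) + (-5 + 2*(-6)*13*(4 + 13)))² = (161*233 + (-5 + 2*(-6)*13*17))² = (37513 + (-5 - 2652))² = (37513 - 2657)² = 34856² = 1214940736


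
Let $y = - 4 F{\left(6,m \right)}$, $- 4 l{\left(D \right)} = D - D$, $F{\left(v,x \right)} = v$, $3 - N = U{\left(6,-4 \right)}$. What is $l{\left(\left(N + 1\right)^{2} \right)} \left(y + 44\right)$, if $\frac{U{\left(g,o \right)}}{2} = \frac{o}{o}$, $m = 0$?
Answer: $0$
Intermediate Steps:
$U{\left(g,o \right)} = 2$ ($U{\left(g,o \right)} = 2 \frac{o}{o} = 2 \cdot 1 = 2$)
$N = 1$ ($N = 3 - 2 = 1$)
$l{\left(D \right)} = 0$ ($l{\left(D \right)} = - \frac{D - D}{4} = \left(- \frac{1}{4}\right) 0 = 0$)
$y = -24$ ($y = \left(-4\right) 6 = -24$)
$l{\left(\left(N + 1\right)^{2} \right)} \left(y + 44\right) = 0 \left(-24 + 44\right) = 0 \cdot 20 = 0$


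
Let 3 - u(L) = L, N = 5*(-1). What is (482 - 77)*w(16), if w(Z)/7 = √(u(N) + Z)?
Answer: 5670*√6 ≈ 13889.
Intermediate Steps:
N = -5
u(L) = 3 - L
w(Z) = 7*√(8 + Z) (w(Z) = 7*√((3 - 1*(-5)) + Z) = 7*√((3 + 5) + Z) = 7*√(8 + Z))
(482 - 77)*w(16) = (482 - 77)*(7*√(8 + 16)) = 405*(7*√24) = 405*(7*(2*√6)) = 405*(14*√6) = 5670*√6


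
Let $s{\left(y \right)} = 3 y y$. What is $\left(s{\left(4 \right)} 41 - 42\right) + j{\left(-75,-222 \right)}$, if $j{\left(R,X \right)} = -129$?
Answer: $1797$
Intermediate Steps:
$s{\left(y \right)} = 3 y^{2}$
$\left(s{\left(4 \right)} 41 - 42\right) + j{\left(-75,-222 \right)} = \left(3 \cdot 4^{2} \cdot 41 - 42\right) - 129 = \left(3 \cdot 16 \cdot 41 - 42\right) - 129 = \left(48 \cdot 41 - 42\right) - 129 = \left(1968 - 42\right) - 129 = 1926 - 129 = 1797$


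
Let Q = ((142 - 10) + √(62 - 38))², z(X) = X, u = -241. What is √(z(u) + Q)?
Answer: √(17207 + 528*√6) ≈ 136.02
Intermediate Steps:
Q = (132 + 2*√6)² (Q = (132 + √24)² = (132 + 2*√6)² ≈ 18741.)
√(z(u) + Q) = √(-241 + (17448 + 528*√6)) = √(17207 + 528*√6)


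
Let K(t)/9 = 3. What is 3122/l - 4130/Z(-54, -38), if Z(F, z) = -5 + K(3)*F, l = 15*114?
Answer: 43721/9405 ≈ 4.6487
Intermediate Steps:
K(t) = 27 (K(t) = 9*3 = 27)
l = 1710
Z(F, z) = -5 + 27*F
3122/l - 4130/Z(-54, -38) = 3122/1710 - 4130/(-5 + 27*(-54)) = 3122*(1/1710) - 4130/(-5 - 1458) = 1561/855 - 4130/(-1463) = 1561/855 - 4130*(-1/1463) = 1561/855 + 590/209 = 43721/9405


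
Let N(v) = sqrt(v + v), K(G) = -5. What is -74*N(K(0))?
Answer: -74*I*sqrt(10) ≈ -234.01*I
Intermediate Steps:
N(v) = sqrt(2)*sqrt(v) (N(v) = sqrt(2*v) = sqrt(2)*sqrt(v))
-74*N(K(0)) = -74*sqrt(2)*sqrt(-5) = -74*sqrt(2)*I*sqrt(5) = -74*I*sqrt(10)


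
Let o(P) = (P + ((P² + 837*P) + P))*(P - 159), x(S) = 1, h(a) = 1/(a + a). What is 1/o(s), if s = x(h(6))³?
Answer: -1/132720 ≈ -7.5347e-6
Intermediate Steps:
h(a) = 1/(2*a)
s = 1 (s = 1³ = 1)
o(P) = (-159 + P)*(P² + 839*P) (o(P) = (P + (P² + 838*P))*(-159 + P) = (P² + 839*P)*(-159 + P) = (-159 + P)*(P² + 839*P))
1/o(s) = 1/(1*(-133401 + 1² + 680*1)) = 1/(1*(-133401 + 1 + 680)) = 1/(1*(-132720)) = 1/(-132720) = -1/132720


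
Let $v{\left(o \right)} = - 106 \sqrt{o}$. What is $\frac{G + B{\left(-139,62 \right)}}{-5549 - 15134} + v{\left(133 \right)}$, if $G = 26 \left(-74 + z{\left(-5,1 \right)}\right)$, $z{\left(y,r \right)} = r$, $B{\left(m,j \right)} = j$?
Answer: $\frac{1836}{20683} - 106 \sqrt{133} \approx -1222.4$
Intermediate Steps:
$G = -1898$ ($G = 26 \left(-74 + 1\right) = 26 \left(-73\right) = -1898$)
$\frac{G + B{\left(-139,62 \right)}}{-5549 - 15134} + v{\left(133 \right)} = \frac{-1898 + 62}{-5549 - 15134} - 106 \sqrt{133} = - \frac{1836}{-20683} - 106 \sqrt{133} = \left(-1836\right) \left(- \frac{1}{20683}\right) - 106 \sqrt{133} = \frac{1836}{20683} - 106 \sqrt{133}$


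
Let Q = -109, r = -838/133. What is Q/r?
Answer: 14497/838 ≈ 17.300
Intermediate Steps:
r = -838/133 (r = -838*1/133 = -838/133 ≈ -6.3008)
Q/r = -109/(-838/133) = -109*(-133/838) = 14497/838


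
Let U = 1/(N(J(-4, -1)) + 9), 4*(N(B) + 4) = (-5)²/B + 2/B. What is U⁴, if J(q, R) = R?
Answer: 256/2401 ≈ 0.10662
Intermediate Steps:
N(B) = -4 + 27/(4*B) (N(B) = -4 + ((-5)²/B + 2/B)/4 = -4 + (25/B + 2/B)/4 = -4 + (27/B)/4 = -4 + 27/(4*B))
U = -4/7 (U = 1/((-4 + (27/4)/(-1)) + 9) = 1/((-4 + (27/4)*(-1)) + 9) = 1/((-4 - 27/4) + 9) = 1/(-43/4 + 9) = 1/(-7/4) = -4/7 ≈ -0.57143)
U⁴ = (-4/7)⁴ = 256/2401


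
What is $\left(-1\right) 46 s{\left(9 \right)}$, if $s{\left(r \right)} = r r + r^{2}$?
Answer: $-7452$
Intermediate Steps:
$s{\left(r \right)} = 2 r^{2}$ ($s{\left(r \right)} = r^{2} + r^{2} = 2 r^{2}$)
$\left(-1\right) 46 s{\left(9 \right)} = \left(-1\right) 46 \cdot 2 \cdot 9^{2} = - 46 \cdot 2 \cdot 81 = \left(-46\right) 162 = -7452$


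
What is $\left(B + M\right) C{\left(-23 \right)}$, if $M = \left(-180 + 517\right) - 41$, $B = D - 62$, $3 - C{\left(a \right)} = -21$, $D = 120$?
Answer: $8496$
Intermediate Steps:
$C{\left(a \right)} = 24$ ($C{\left(a \right)} = 3 - -21 = 3 + 21 = 24$)
$B = 58$ ($B = 120 - 62 = 58$)
$M = 296$ ($M = 337 - 41 = 296$)
$\left(B + M\right) C{\left(-23 \right)} = \left(58 + 296\right) 24 = 354 \cdot 24 = 8496$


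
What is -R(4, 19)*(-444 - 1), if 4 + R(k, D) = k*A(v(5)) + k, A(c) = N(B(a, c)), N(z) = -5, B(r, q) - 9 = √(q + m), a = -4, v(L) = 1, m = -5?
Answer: -8900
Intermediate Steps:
B(r, q) = 9 + √(-5 + q) (B(r, q) = 9 + √(q - 5) = 9 + √(-5 + q))
A(c) = -5
R(k, D) = -4 - 4*k (R(k, D) = -4 + (k*(-5) + k) = -4 + (-5*k + k) = -4 - 4*k)
-R(4, 19)*(-444 - 1) = -(-4 - 4*4)*(-444 - 1) = -(-4 - 16)*(-445) = -(-20)*(-445) = -1*8900 = -8900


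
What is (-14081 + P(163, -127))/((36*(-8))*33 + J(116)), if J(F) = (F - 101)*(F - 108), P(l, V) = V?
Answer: 592/391 ≈ 1.5141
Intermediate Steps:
J(F) = (-108 + F)*(-101 + F) (J(F) = (-101 + F)*(-108 + F) = (-108 + F)*(-101 + F))
(-14081 + P(163, -127))/((36*(-8))*33 + J(116)) = (-14081 - 127)/((36*(-8))*33 + (10908 + 116² - 209*116)) = -14208/(-288*33 + (10908 + 13456 - 24244)) = -14208/(-9504 + 120) = -14208/(-9384) = -14208*(-1/9384) = 592/391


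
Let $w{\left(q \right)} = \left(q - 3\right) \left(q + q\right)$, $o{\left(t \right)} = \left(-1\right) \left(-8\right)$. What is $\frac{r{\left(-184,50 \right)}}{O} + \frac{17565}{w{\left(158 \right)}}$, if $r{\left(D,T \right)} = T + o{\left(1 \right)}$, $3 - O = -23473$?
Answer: $\frac{20759839}{57492724} \approx 0.36109$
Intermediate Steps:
$o{\left(t \right)} = 8$
$w{\left(q \right)} = 2 q \left(-3 + q\right)$ ($w{\left(q \right)} = \left(-3 + q\right) 2 q = 2 q \left(-3 + q\right)$)
$O = 23476$ ($O = 3 - -23473 = 3 + 23473 = 23476$)
$r{\left(D,T \right)} = 8 + T$ ($r{\left(D,T \right)} = T + 8 = 8 + T$)
$\frac{r{\left(-184,50 \right)}}{O} + \frac{17565}{w{\left(158 \right)}} = \frac{8 + 50}{23476} + \frac{17565}{2 \cdot 158 \left(-3 + 158\right)} = 58 \cdot \frac{1}{23476} + \frac{17565}{2 \cdot 158 \cdot 155} = \frac{29}{11738} + \frac{17565}{48980} = \frac{29}{11738} + 17565 \cdot \frac{1}{48980} = \frac{29}{11738} + \frac{3513}{9796} = \frac{20759839}{57492724}$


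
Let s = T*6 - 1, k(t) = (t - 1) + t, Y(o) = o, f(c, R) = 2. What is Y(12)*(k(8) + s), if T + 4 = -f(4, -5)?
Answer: -264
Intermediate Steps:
T = -6 (T = -4 - 1*2 = -4 - 2 = -6)
k(t) = -1 + 2*t (k(t) = (-1 + t) + t = -1 + 2*t)
s = -37 (s = -6*6 - 1 = -36 - 1 = -37)
Y(12)*(k(8) + s) = 12*((-1 + 2*8) - 37) = 12*((-1 + 16) - 37) = 12*(15 - 37) = 12*(-22) = -264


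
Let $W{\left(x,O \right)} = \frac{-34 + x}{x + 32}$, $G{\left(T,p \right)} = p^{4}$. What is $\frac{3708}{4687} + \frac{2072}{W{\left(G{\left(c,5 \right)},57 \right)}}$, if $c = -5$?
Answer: $\frac{2127541092}{923339} \approx 2304.2$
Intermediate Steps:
$W{\left(x,O \right)} = \frac{-34 + x}{32 + x}$
$\frac{3708}{4687} + \frac{2072}{W{\left(G{\left(c,5 \right)},57 \right)}} = \frac{3708}{4687} + \frac{2072}{\frac{1}{32 + 5^{4}} \left(-34 + 5^{4}\right)} = 3708 \cdot \frac{1}{4687} + \frac{2072}{\frac{1}{32 + 625} \left(-34 + 625\right)} = \frac{3708}{4687} + \frac{2072}{\frac{1}{657} \cdot 591} = \frac{3708}{4687} + \frac{2072}{\frac{197}{219}} = \frac{3708}{4687} + 2072 \cdot \frac{219}{197} = \frac{3708}{4687} + \frac{453768}{197} = \frac{2127541092}{923339}$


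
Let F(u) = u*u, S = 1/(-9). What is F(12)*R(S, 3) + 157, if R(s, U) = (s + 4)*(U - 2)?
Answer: 717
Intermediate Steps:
S = -⅑ ≈ -0.11111
F(u) = u²
R(s, U) = (-2 + U)*(4 + s) (R(s, U) = (4 + s)*(-2 + U) = (-2 + U)*(4 + s))
F(12)*R(S, 3) + 157 = 12²*(-8 - 2*(-⅑) + 4*3 + 3*(-⅑)) + 157 = 144*(-8 + 2/9 + 12 - ⅓) + 157 = 144*(35/9) + 157 = 560 + 157 = 717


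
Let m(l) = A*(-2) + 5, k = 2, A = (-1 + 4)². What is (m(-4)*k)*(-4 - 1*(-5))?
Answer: -26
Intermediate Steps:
A = 9 (A = 3² = 9)
m(l) = -13 (m(l) = 9*(-2) + 5 = -18 + 5 = -13)
(m(-4)*k)*(-4 - 1*(-5)) = (-13*2)*(-4 - 1*(-5)) = -26*(-4 + 5) = -26*1 = -26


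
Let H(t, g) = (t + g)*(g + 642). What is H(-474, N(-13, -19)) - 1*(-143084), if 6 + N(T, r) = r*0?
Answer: -162196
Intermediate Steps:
N(T, r) = -6 (N(T, r) = -6 + r*0 = -6 + 0 = -6)
H(t, g) = (642 + g)*(g + t) (H(t, g) = (g + t)*(642 + g) = (642 + g)*(g + t))
H(-474, N(-13, -19)) - 1*(-143084) = ((-6)² + 642*(-6) + 642*(-474) - 6*(-474)) - 1*(-143084) = (36 - 3852 - 304308 + 2844) + 143084 = -305280 + 143084 = -162196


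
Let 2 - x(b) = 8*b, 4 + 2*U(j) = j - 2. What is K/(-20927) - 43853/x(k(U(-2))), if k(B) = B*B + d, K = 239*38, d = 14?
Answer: 53855895/292978 ≈ 183.82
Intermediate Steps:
U(j) = -3 + j/2 (U(j) = -2 + (j - 2)/2 = -2 + (-2 + j)/2 = -2 + (-1 + j/2) = -3 + j/2)
K = 9082
k(B) = 14 + B² (k(B) = B*B + 14 = B² + 14 = 14 + B²)
x(b) = 2 - 8*b
K/(-20927) - 43853/x(k(U(-2))) = 9082/(-20927) - 43853/(2 - 8*(14 + (-3 + (½)*(-2))²)) = 9082*(-1/20927) - 43853/(2 - 8*(14 + (-3 - 1)²)) = -9082/20927 - 43853/(2 - 8*(14 + (-4)²)) = -9082/20927 - 43853/(2 - 8*(14 + 16)) = -9082/20927 - 43853/(2 - 8*30) = -9082/20927 - 43853/(2 - 240) = -9082/20927 - 43853/(-238) = -9082/20927 - 43853*(-1/238) = -9082/20927 + 43853/238 = 53855895/292978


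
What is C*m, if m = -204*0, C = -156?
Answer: 0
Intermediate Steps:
m = 0
C*m = -156*0 = 0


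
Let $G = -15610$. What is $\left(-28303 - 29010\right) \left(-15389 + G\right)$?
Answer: $1776645687$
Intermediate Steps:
$\left(-28303 - 29010\right) \left(-15389 + G\right) = \left(-28303 - 29010\right) \left(-15389 - 15610\right) = \left(-57313\right) \left(-30999\right) = 1776645687$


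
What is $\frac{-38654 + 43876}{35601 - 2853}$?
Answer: $\frac{2611}{16374} \approx 0.15946$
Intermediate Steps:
$\frac{-38654 + 43876}{35601 - 2853} = \frac{5222}{32748} = 5222 \cdot \frac{1}{32748} = \frac{2611}{16374}$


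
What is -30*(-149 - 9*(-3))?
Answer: 3660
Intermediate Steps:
-30*(-149 - 9*(-3)) = -30*(-149 + 27) = -30*(-122) = 3660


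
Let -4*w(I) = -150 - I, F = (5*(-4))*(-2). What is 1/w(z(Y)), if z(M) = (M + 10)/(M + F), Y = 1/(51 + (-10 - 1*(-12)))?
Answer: 2828/106227 ≈ 0.026622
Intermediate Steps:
F = 40 (F = -20*(-2) = 40)
Y = 1/53 (Y = 1/(51 + (-10 + 12)) = 1/(51 + 2) = 1/53 ≈ 0.018868)
z(M) = (10 + M)/(40 + M) (z(M) = (M + 10)/(M + 40) = (10 + M)/(40 + M))
w(I) = 75/2 + I/4 (w(I) = -(-150 - I)/4 = 75/2 + I/4)
1/w(z(Y)) = 1/(75/2 + ((10 + 1/53)/(40 + 1/53))/4) = 1/(75/2 + ((531/53)/(2121/53))/4) = 1/(75/2 + ((53/2121)*(531/53))/4) = 1/(75/2 + (¼)*(177/707)) = 1/(75/2 + 177/2828) = 1/(106227/2828) = 2828/106227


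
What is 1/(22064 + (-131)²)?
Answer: 1/39225 ≈ 2.5494e-5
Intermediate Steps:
1/(22064 + (-131)²) = 1/(22064 + 17161) = 1/39225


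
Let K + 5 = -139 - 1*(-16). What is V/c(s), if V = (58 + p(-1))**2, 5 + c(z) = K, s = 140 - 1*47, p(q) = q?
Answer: -171/7 ≈ -24.429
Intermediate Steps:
K = -128 (K = -5 + (-139 - 1*(-16)) = -5 + (-139 + 16) = -5 - 123 = -128)
s = 93 (s = 140 - 47 = 93)
c(z) = -133 (c(z) = -5 - 128 = -133)
V = 3249 (V = (58 - 1)**2 = 57**2 = 3249)
V/c(s) = 3249/(-133) = 3249*(-1/133) = -171/7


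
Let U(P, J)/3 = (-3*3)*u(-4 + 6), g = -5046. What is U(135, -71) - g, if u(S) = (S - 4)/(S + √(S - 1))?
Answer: 5064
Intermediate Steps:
u(S) = (-4 + S)/(S + √(-1 + S))
U(P, J) = 18 (U(P, J) = 3*((-3*3)*((-4 + (-4 + 6))/((-4 + 6) + √(-1 + (-4 + 6))))) = 3*(-9*(-4 + 2)/(2 + √(-1 + 2))) = 3*(-9*(-2)/(2 + √1)) = 3*(-9*(-2)/(2 + 1)) = 3*(-9*(-2)/3) = 3*(-3*(-2)) = 3*(-9*(-⅔)) = 3*6 = 18)
U(135, -71) - g = 18 - 1*(-5046) = 18 + 5046 = 5064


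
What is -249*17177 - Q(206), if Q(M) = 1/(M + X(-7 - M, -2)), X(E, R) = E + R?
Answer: -38493656/9 ≈ -4.2771e+6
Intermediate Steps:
Q(M) = -1/9 (Q(M) = 1/(M + ((-7 - M) - 2)) = 1/(M + (-9 - M)) = 1/(-9) = -1/9)
-249*17177 - Q(206) = -249*17177 - 1*(-1/9) = -4277073 + 1/9 = -38493656/9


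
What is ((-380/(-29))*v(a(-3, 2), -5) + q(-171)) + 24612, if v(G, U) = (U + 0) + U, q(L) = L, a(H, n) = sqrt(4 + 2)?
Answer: 704989/29 ≈ 24310.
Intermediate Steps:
a(H, n) = sqrt(6)
v(G, U) = 2*U (v(G, U) = U + U = 2*U)
((-380/(-29))*v(a(-3, 2), -5) + q(-171)) + 24612 = ((-380/(-29))*(2*(-5)) - 171) + 24612 = (-380*(-1)/29*(-10) - 171) + 24612 = (-20*(-19/29)*(-10) - 171) + 24612 = ((380/29)*(-10) - 171) + 24612 = (-3800/29 - 171) + 24612 = -8759/29 + 24612 = 704989/29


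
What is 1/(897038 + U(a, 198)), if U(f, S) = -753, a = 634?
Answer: 1/896285 ≈ 1.1157e-6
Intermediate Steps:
1/(897038 + U(a, 198)) = 1/(897038 - 753) = 1/896285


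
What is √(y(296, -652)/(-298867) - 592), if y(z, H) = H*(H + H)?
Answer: 4*I*√3320776091139/298867 ≈ 24.389*I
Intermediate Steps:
y(z, H) = 2*H² (y(z, H) = H*(2*H) = 2*H²)
√(y(296, -652)/(-298867) - 592) = √((2*(-652)²)/(-298867) - 592) = √((2*425104)*(-1/298867) - 592) = √(850208*(-1/298867) - 592) = √(-850208/298867 - 592) = √(-177779472/298867) = 4*I*√3320776091139/298867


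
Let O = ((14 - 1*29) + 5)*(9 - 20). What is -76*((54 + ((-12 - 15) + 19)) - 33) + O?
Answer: -878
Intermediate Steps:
O = 110 (O = ((14 - 29) + 5)*(-11) = (-15 + 5)*(-11) = -10*(-11) = 110)
-76*((54 + ((-12 - 15) + 19)) - 33) + O = -76*((54 + ((-12 - 15) + 19)) - 33) + 110 = -76*((54 + (-27 + 19)) - 33) + 110 = -76*((54 - 8) - 33) + 110 = -76*(46 - 33) + 110 = -76*13 + 110 = -988 + 110 = -878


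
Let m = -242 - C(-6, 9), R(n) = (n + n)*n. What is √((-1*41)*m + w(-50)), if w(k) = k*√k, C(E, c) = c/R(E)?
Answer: √(158834 - 4000*I*√2)/4 ≈ 99.651 - 1.774*I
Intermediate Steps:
R(n) = 2*n² (R(n) = (2*n)*n = 2*n²)
C(E, c) = c/(2*E²) (C(E, c) = c/((2*E²)) = c*(1/(2*E²)) = c/(2*E²))
w(k) = k^(3/2)
m = -1937/8 (m = -242 - 9/(2*(-6)²) = -242 - 9/(2*36) = -242 - 1*⅛ = -242 - ⅛ = -1937/8 ≈ -242.13)
√((-1*41)*m + w(-50)) = √(-1*41*(-1937/8) + (-50)^(3/2)) = √(-41*(-1937/8) - 250*I*√2) = √(79417/8 - 250*I*√2)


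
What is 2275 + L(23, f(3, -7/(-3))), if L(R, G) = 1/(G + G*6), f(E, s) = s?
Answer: 111478/49 ≈ 2275.1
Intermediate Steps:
L(R, G) = 1/(7*G) (L(R, G) = 1/(G + 6*G) = 1/(7*G))
2275 + L(23, f(3, -7/(-3))) = 2275 + 1/(7*((-7/(-3)))) = 2275 + 1/(7*((-7*(-⅓)))) = 2275 + 1/(7*(7/3)) = 2275 + (⅐)*(3/7) = 2275 + 3/49 = 111478/49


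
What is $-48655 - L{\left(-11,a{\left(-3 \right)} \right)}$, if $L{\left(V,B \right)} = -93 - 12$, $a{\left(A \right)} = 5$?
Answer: $-48550$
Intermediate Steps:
$L{\left(V,B \right)} = -105$ ($L{\left(V,B \right)} = -93 - 12 = -105$)
$-48655 - L{\left(-11,a{\left(-3 \right)} \right)} = -48655 - -105 = -48655 + 105 = -48550$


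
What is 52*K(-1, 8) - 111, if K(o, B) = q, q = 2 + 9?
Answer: 461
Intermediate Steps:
q = 11
K(o, B) = 11
52*K(-1, 8) - 111 = 52*11 - 111 = 572 - 111 = 461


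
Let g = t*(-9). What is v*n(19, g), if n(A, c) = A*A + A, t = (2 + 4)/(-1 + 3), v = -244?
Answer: -92720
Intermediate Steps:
t = 3 (t = 6/2 = 6*(½) = 3)
g = -27 (g = 3*(-9) = -27)
n(A, c) = A + A² (n(A, c) = A² + A = A + A²)
v*n(19, g) = -4636*(1 + 19) = -4636*20 = -244*380 = -92720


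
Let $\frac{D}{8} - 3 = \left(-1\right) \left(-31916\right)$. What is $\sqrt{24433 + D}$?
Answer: $\sqrt{279785} \approx 528.95$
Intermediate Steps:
$D = 255352$ ($D = 24 + 8 \left(\left(-1\right) \left(-31916\right)\right) = 24 + 8 \cdot 31916 = 24 + 255328 = 255352$)
$\sqrt{24433 + D} = \sqrt{24433 + 255352} = \sqrt{279785}$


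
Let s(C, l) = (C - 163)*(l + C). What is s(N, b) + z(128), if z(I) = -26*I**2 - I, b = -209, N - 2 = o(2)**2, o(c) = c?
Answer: -394241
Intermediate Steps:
N = 6 (N = 2 + 2**2 = 2 + 4 = 6)
z(I) = -I - 26*I**2
s(C, l) = (-163 + C)*(C + l)
s(N, b) + z(128) = (6**2 - 163*6 - 163*(-209) + 6*(-209)) - 1*128*(1 + 26*128) = (36 - 978 + 34067 - 1254) - 1*128*(1 + 3328) = 31871 - 1*128*3329 = 31871 - 426112 = -394241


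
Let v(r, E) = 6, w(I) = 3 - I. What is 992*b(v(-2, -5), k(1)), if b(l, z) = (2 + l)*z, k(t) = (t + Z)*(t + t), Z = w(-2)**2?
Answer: 412672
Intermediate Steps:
Z = 25 (Z = (3 - 1*(-2))**2 = (3 + 2)**2 = 5**2 = 25)
k(t) = 2*t*(25 + t) (k(t) = (t + 25)*(t + t) = (25 + t)*(2*t) = 2*t*(25 + t))
b(l, z) = z*(2 + l)
992*b(v(-2, -5), k(1)) = 992*((2*1*(25 + 1))*(2 + 6)) = 992*((2*1*26)*8) = 992*(52*8) = 992*416 = 412672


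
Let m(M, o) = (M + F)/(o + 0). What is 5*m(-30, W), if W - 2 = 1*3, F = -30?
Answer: -60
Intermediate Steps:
W = 5 (W = 2 + 1*3 = 2 + 3 = 5)
m(M, o) = (-30 + M)/o (m(M, o) = (M - 30)/(o + 0) = (-30 + M)/o)
5*m(-30, W) = 5*((-30 - 30)/5) = 5*((⅕)*(-60)) = 5*(-12) = -60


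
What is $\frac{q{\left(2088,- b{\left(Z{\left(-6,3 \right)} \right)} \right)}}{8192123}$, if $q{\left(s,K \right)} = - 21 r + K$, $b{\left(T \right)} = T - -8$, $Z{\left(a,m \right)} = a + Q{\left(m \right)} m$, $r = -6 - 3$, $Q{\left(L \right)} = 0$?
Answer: $\frac{187}{8192123} \approx 2.2827 \cdot 10^{-5}$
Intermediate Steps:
$r = -9$
$Z{\left(a,m \right)} = a$ ($Z{\left(a,m \right)} = a + 0 m = a + 0 = a$)
$b{\left(T \right)} = 8 + T$ ($b{\left(T \right)} = T + 8 = 8 + T$)
$q{\left(s,K \right)} = 189 + K$ ($q{\left(s,K \right)} = \left(-21\right) \left(-9\right) + K = 189 + K$)
$\frac{q{\left(2088,- b{\left(Z{\left(-6,3 \right)} \right)} \right)}}{8192123} = \frac{189 - \left(8 - 6\right)}{8192123} = \left(189 - 2\right) \frac{1}{8192123} = 187 \cdot \frac{1}{8192123} = \frac{187}{8192123}$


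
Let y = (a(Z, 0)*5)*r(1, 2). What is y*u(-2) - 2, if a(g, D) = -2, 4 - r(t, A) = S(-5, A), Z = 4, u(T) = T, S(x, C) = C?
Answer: 38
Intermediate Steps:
r(t, A) = 4 - A
y = -20 (y = (-2*5)*(4 - 1*2) = -10*(4 - 2) = -10*2 = -20)
y*u(-2) - 2 = -20*(-2) - 2 = 40 - 2 = 38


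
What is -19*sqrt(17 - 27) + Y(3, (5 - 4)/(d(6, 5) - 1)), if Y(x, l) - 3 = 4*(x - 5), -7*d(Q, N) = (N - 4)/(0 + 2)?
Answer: -5 - 19*I*sqrt(10) ≈ -5.0 - 60.083*I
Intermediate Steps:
d(Q, N) = 2/7 - N/14 (d(Q, N) = -(N - 4)/(7*(0 + 2)) = -(-4 + N)/(7*2) = -(-2 + N/2)/7 = 2/7 - N/14)
Y(x, l) = -17 + 4*x (Y(x, l) = 3 + 4*(x - 5) = 3 + 4*(-5 + x) = 3 + (-20 + 4*x) = -17 + 4*x)
-19*sqrt(17 - 27) + Y(3, (5 - 4)/(d(6, 5) - 1)) = -19*sqrt(17 - 27) + (-17 + 4*3) = -19*I*sqrt(10) + (-17 + 12) = -19*I*sqrt(10) - 5 = -5 - 19*I*sqrt(10)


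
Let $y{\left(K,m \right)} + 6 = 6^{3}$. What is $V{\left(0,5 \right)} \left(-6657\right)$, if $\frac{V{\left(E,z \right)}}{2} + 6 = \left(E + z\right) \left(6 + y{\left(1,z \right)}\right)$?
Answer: $-14299236$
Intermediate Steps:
$y{\left(K,m \right)} = 210$ ($y{\left(K,m \right)} = -6 + 6^{3} = -6 + 216 = 210$)
$V{\left(E,z \right)} = -12 + 432 E + 432 z$ ($V{\left(E,z \right)} = -12 + 2 \left(E + z\right) \left(6 + 210\right) = -12 + 2 \left(E + z\right) 216 = -12 + 2 \left(216 E + 216 z\right) = -12 + \left(432 E + 432 z\right) = -12 + 432 E + 432 z$)
$V{\left(0,5 \right)} \left(-6657\right) = \left(-12 + 432 \cdot 0 + 432 \cdot 5\right) \left(-6657\right) = \left(-12 + 0 + 2160\right) \left(-6657\right) = 2148 \left(-6657\right) = -14299236$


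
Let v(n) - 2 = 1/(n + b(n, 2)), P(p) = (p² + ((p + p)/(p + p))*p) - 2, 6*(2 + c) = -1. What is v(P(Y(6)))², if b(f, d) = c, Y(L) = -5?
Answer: 38416/9025 ≈ 4.2566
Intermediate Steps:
c = -13/6 (c = -2 + (⅙)*(-1) = -2 - ⅙ = -13/6 ≈ -2.1667)
b(f, d) = -13/6
P(p) = -2 + p + p² (P(p) = (p² + ((2*p)/((2*p)))*p) - 2 = (p² + ((2*p)*(1/(2*p)))*p) - 2 = (p² + 1*p) - 2 = (p² + p) - 2 = (p + p²) - 2 = -2 + p + p²)
v(n) = 2 + 1/(-13/6 + n) (v(n) = 2 + 1/(n - 13/6) = 2 + 1/(-13/6 + n))
v(P(Y(6)))² = (4*(-5 + 3*(-2 - 5 + (-5)²))/(-13 + 6*(-2 - 5 + (-5)²)))² = (4*(-5 + 3*(-2 - 5 + 25))/(-13 + 6*(-2 - 5 + 25)))² = (4*(-5 + 3*18)/(-13 + 6*18))² = (4*(-5 + 54)/(-13 + 108))² = (4*49/95)² = (4*(1/95)*49)² = (196/95)² = 38416/9025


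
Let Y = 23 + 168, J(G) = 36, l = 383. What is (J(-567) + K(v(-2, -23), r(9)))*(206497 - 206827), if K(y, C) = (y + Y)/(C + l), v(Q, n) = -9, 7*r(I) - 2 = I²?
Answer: -8314185/691 ≈ -12032.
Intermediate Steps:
r(I) = 2/7 + I²/7
Y = 191
K(y, C) = (191 + y)/(383 + C) (K(y, C) = (y + 191)/(C + 383) = (191 + y)/(383 + C))
(J(-567) + K(v(-2, -23), r(9)))*(206497 - 206827) = (36 + (191 - 9)/(383 + (2/7 + (⅐)*9²)))*(206497 - 206827) = (36 + 182/(383 + (2/7 + (⅐)*81)))*(-330) = (36 + 182/(383 + (2/7 + 81/7)))*(-330) = (36 + 182/(383 + 83/7))*(-330) = (36 + 182/(2764/7))*(-330) = (36 + (7/2764)*182)*(-330) = (36 + 637/1382)*(-330) = (50389/1382)*(-330) = -8314185/691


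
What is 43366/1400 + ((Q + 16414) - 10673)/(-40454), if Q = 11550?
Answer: 432530191/14158900 ≈ 30.548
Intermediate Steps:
43366/1400 + ((Q + 16414) - 10673)/(-40454) = 43366/1400 + ((11550 + 16414) - 10673)/(-40454) = 43366*(1/1400) + (27964 - 10673)*(-1/40454) = 21683/700 + 17291*(-1/40454) = 21683/700 - 17291/40454 = 432530191/14158900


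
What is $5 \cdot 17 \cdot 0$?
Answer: $0$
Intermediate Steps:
$5 \cdot 17 \cdot 0 = 85 \cdot 0 = 0$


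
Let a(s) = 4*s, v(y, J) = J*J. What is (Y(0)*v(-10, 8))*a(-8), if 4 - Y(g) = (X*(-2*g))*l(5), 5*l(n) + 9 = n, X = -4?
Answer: -8192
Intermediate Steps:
v(y, J) = J²
l(n) = -9/5 + n/5
Y(g) = 4 + 32*g/5 (Y(g) = 4 - (-(-8)*g)*(-9/5 + (⅕)*5) = 4 - 8*g*(-9/5 + 1) = 4 - 8*g*(-4)/5 = 4 - (-32)*g/5 = 4 + 32*g/5)
(Y(0)*v(-10, 8))*a(-8) = ((4 + (32/5)*0)*8²)*(4*(-8)) = ((4 + 0)*64)*(-32) = (4*64)*(-32) = 256*(-32) = -8192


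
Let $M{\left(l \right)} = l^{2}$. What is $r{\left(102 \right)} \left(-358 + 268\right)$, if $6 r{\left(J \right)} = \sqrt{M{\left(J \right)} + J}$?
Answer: $- 15 \sqrt{10506} \approx -1537.5$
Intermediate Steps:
$r{\left(J \right)} = \frac{\sqrt{J + J^{2}}}{6}$ ($r{\left(J \right)} = \frac{\sqrt{J^{2} + J}}{6} = \frac{\sqrt{J + J^{2}}}{6}$)
$r{\left(102 \right)} \left(-358 + 268\right) = \frac{\sqrt{102 \left(1 + 102\right)}}{6} \left(-358 + 268\right) = \frac{\sqrt{102 \cdot 103}}{6} \left(-90\right) = \frac{\sqrt{10506}}{6} \left(-90\right) = - 15 \sqrt{10506}$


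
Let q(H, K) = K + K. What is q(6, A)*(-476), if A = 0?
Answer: 0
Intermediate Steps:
q(H, K) = 2*K
q(6, A)*(-476) = (2*0)*(-476) = 0*(-476) = 0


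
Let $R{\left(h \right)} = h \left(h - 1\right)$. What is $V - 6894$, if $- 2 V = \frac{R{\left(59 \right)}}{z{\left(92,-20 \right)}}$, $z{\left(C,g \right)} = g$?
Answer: $- \frac{136169}{20} \approx -6808.5$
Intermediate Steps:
$R{\left(h \right)} = h \left(-1 + h\right)$
$V = \frac{1711}{20}$ ($V = - \frac{59 \left(-1 + 59\right) \frac{1}{-20}}{2} = - \frac{59 \cdot 58 \left(- \frac{1}{20}\right)}{2} = - \frac{3422 \left(- \frac{1}{20}\right)}{2} = \left(- \frac{1}{2}\right) \left(- \frac{1711}{10}\right) = \frac{1711}{20} \approx 85.55$)
$V - 6894 = \frac{1711}{20} - 6894 = - \frac{136169}{20}$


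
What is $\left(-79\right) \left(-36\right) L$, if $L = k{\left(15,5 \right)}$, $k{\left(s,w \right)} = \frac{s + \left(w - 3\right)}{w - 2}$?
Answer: $16116$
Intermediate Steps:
$k{\left(s,w \right)} = \frac{-3 + s + w}{-2 + w}$ ($k{\left(s,w \right)} = \frac{s + \left(w - 3\right)}{-2 + w} = \frac{s + \left(-3 + w\right)}{-2 + w} = \frac{-3 + s + w}{-2 + w}$)
$L = \frac{17}{3}$ ($L = \frac{-3 + 15 + 5}{-2 + 5} = \frac{1}{3} \cdot 17 = \frac{17}{3} \approx 5.6667$)
$\left(-79\right) \left(-36\right) L = \left(-79\right) \left(-36\right) \frac{17}{3} = 2844 \cdot \frac{17}{3} = 16116$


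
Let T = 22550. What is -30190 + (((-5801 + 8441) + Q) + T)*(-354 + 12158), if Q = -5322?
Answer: 234491682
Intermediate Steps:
-30190 + (((-5801 + 8441) + Q) + T)*(-354 + 12158) = -30190 + (((-5801 + 8441) - 5322) + 22550)*(-354 + 12158) = -30190 + ((2640 - 5322) + 22550)*11804 = -30190 + (-2682 + 22550)*11804 = -30190 + 19868*11804 = -30190 + 234521872 = 234491682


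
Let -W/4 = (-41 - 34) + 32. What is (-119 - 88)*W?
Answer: -35604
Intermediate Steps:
W = 172 (W = -4*((-41 - 34) + 32) = -4*(-75 + 32) = -4*(-43) = 172)
(-119 - 88)*W = (-119 - 88)*172 = -207*172 = -35604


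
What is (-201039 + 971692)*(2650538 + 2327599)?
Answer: 3836416213461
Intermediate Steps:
(-201039 + 971692)*(2650538 + 2327599) = 770653*4978137 = 3836416213461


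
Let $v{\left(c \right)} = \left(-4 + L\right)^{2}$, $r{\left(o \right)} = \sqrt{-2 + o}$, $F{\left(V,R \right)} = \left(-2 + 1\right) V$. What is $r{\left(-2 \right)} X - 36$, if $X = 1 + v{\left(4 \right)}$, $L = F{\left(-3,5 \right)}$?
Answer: $-36 + 4 i \approx -36.0 + 4.0 i$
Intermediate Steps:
$F{\left(V,R \right)} = - V$
$L = 3$ ($L = \left(-1\right) \left(-3\right) = 3$)
$v{\left(c \right)} = 1$ ($v{\left(c \right)} = \left(-4 + 3\right)^{2} = \left(-1\right)^{2} = 1$)
$X = 2$ ($X = 1 + 1 = 2$)
$r{\left(-2 \right)} X - 36 = \sqrt{-2 - 2} \cdot 2 - 36 = \sqrt{-4} \cdot 2 - 36 = 2 i 2 - 36 = 4 i - 36 = -36 + 4 i$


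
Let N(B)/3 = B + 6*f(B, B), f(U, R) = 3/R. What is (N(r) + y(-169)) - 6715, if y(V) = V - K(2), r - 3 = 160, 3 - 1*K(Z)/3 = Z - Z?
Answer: -1043798/163 ≈ -6403.7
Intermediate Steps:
K(Z) = 9 (K(Z) = 9 - 3*(Z - Z) = 9 - 3*0 = 9 + 0 = 9)
r = 163 (r = 3 + 160 = 163)
N(B) = 3*B + 54/B (N(B) = 3*(B + 6*(3/B)) = 3*(B + 18/B) = 3*B + 54/B)
y(V) = -9 + V (y(V) = V - 1*9 = V - 9 = -9 + V)
(N(r) + y(-169)) - 6715 = ((3*163 + 54/163) + (-9 - 169)) - 6715 = ((489 + 54*(1/163)) - 178) - 6715 = ((489 + 54/163) - 178) - 6715 = (79761/163 - 178) - 6715 = 50747/163 - 6715 = -1043798/163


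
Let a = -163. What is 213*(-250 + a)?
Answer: -87969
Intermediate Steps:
213*(-250 + a) = 213*(-250 - 163) = 213*(-413) = -87969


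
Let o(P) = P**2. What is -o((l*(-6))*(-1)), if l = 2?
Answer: -144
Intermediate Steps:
-o((l*(-6))*(-1)) = -((2*(-6))*(-1))**2 = -(-12*(-1))**2 = -1*12**2 = -1*144 = -144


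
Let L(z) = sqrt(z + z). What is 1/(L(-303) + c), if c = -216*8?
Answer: -288/497765 - I*sqrt(606)/2986590 ≈ -0.00057859 - 8.2425e-6*I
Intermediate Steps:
c = -1728
L(z) = sqrt(2)*sqrt(z) (L(z) = sqrt(2*z) = sqrt(2)*sqrt(z))
1/(L(-303) + c) = 1/(sqrt(2)*sqrt(-303) - 1728) = 1/(sqrt(2)*(I*sqrt(303)) - 1728) = 1/(I*sqrt(606) - 1728) = 1/(-1728 + I*sqrt(606))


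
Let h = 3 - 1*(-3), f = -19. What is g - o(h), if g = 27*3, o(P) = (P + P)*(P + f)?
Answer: 237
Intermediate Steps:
h = 6 (h = 3 + 3 = 6)
o(P) = 2*P*(-19 + P) (o(P) = (P + P)*(P - 19) = (2*P)*(-19 + P) = 2*P*(-19 + P))
g = 81
g - o(h) = 81 - 2*6*(-19 + 6) = 81 - 2*6*(-13) = 81 - 1*(-156) = 81 + 156 = 237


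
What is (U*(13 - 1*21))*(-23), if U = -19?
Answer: -3496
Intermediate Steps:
(U*(13 - 1*21))*(-23) = -19*(13 - 1*21)*(-23) = -19*(13 - 21)*(-23) = -19*(-8)*(-23) = 152*(-23) = -3496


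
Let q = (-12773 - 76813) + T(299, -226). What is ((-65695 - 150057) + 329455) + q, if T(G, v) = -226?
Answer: 23891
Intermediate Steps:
q = -89812 (q = (-12773 - 76813) - 226 = -89586 - 226 = -89812)
((-65695 - 150057) + 329455) + q = ((-65695 - 150057) + 329455) - 89812 = (-215752 + 329455) - 89812 = 113703 - 89812 = 23891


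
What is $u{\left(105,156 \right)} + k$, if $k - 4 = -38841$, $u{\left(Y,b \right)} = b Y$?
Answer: $-22457$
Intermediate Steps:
$u{\left(Y,b \right)} = Y b$
$k = -38837$ ($k = 4 - 38841 = -38837$)
$u{\left(105,156 \right)} + k = 105 \cdot 156 - 38837 = 16380 - 38837 = -22457$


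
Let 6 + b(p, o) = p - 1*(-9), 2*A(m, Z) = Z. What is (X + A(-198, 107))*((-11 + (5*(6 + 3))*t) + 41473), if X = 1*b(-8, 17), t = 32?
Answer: 2080747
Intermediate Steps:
A(m, Z) = Z/2
b(p, o) = 3 + p (b(p, o) = -6 + (p - 1*(-9)) = -6 + (p + 9) = -6 + (9 + p) = 3 + p)
X = -5 (X = 1*(3 - 8) = 1*(-5) = -5)
(X + A(-198, 107))*((-11 + (5*(6 + 3))*t) + 41473) = (-5 + (½)*107)*((-11 + (5*(6 + 3))*32) + 41473) = (-5 + 107/2)*((-11 + (5*9)*32) + 41473) = 97*((-11 + 45*32) + 41473)/2 = 97*((-11 + 1440) + 41473)/2 = 97*(1429 + 41473)/2 = (97/2)*42902 = 2080747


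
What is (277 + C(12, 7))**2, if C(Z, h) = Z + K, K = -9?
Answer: 78400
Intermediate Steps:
C(Z, h) = -9 + Z (C(Z, h) = Z - 9 = -9 + Z)
(277 + C(12, 7))**2 = (277 + (-9 + 12))**2 = (277 + 3)**2 = 280**2 = 78400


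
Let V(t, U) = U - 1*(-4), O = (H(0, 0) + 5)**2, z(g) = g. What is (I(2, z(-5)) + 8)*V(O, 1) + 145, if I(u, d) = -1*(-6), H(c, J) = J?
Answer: 215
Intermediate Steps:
I(u, d) = 6
O = 25 (O = (0 + 5)**2 = 5**2 = 25)
V(t, U) = 4 + U (V(t, U) = U + 4 = 4 + U)
(I(2, z(-5)) + 8)*V(O, 1) + 145 = (6 + 8)*(4 + 1) + 145 = 14*5 + 145 = 70 + 145 = 215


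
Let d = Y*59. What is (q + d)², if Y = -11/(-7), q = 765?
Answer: 36048016/49 ≈ 7.3567e+5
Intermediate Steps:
Y = 11/7 (Y = -11*(-⅐) = 11/7 ≈ 1.5714)
d = 649/7 (d = (11/7)*59 = 649/7 ≈ 92.714)
(q + d)² = (765 + 649/7)² = (6004/7)² = 36048016/49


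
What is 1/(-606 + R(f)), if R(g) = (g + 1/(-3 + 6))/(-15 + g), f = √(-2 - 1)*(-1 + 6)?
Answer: -817785/495387158 + 345*I*√3/495387158 ≈ -0.0016508 + 1.2062e-6*I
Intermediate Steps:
f = 5*I*√3 (f = √(-3)*5 = (I*√3)*5 = 5*I*√3 ≈ 8.6602*I)
R(g) = (⅓ + g)/(-15 + g) (R(g) = (g + 1/3)/(-15 + g) = (g + ⅓)/(-15 + g) = (⅓ + g)/(-15 + g))
1/(-606 + R(f)) = 1/(-606 + (⅓ + 5*I*√3)/(-15 + 5*I*√3))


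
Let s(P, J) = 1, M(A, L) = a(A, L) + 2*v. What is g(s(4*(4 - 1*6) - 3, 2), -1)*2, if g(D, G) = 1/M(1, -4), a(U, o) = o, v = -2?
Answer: -¼ ≈ -0.25000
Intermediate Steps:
M(A, L) = -4 + L (M(A, L) = L + 2*(-2) = L - 4 = -4 + L)
g(D, G) = -⅛ (g(D, G) = 1/(-4 - 4) = 1/(-8) = -⅛)
g(s(4*(4 - 1*6) - 3, 2), -1)*2 = -⅛*2 = -¼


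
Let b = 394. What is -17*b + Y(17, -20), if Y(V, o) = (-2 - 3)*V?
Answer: -6783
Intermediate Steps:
Y(V, o) = -5*V
-17*b + Y(17, -20) = -17*394 - 5*17 = -6698 - 85 = -6783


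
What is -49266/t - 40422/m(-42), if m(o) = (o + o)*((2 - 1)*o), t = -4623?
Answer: -31547/39396 ≈ -0.80077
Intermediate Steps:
m(o) = 2*o² (m(o) = (2*o)*(1*o) = (2*o)*o = 2*o²)
-49266/t - 40422/m(-42) = -49266/(-4623) - 40422/(2*(-42)²) = -49266*(-1/4623) - 40422/(2*1764) = 714/67 - 40422/3528 = 714/67 - 40422*1/3528 = 714/67 - 6737/588 = -31547/39396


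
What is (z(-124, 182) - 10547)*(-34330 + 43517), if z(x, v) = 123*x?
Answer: -237015413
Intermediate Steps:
(z(-124, 182) - 10547)*(-34330 + 43517) = (123*(-124) - 10547)*(-34330 + 43517) = (-15252 - 10547)*9187 = -25799*9187 = -237015413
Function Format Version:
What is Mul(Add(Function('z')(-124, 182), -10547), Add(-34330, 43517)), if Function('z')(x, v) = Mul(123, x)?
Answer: -237015413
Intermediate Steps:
Mul(Add(Function('z')(-124, 182), -10547), Add(-34330, 43517)) = Mul(Add(Mul(123, -124), -10547), Add(-34330, 43517)) = Mul(Add(-15252, -10547), 9187) = Mul(-25799, 9187) = -237015413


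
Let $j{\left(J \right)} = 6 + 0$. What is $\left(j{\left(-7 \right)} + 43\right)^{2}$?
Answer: $2401$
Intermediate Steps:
$j{\left(J \right)} = 6$
$\left(j{\left(-7 \right)} + 43\right)^{2} = \left(6 + 43\right)^{2} = 49^{2} = 2401$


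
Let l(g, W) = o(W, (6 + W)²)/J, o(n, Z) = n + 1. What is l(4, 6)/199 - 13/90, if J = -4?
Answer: -5489/35820 ≈ -0.15324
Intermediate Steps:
o(n, Z) = 1 + n
l(g, W) = -¼ - W/4 (l(g, W) = (1 + W)/(-4) = (1 + W)*(-¼) = -¼ - W/4)
l(4, 6)/199 - 13/90 = (-¼ - ¼*6)/199 - 13/90 = (-¼ - 3/2)*(1/199) - 13*1/90 = -7/4*1/199 - 13/90 = -7/796 - 13/90 = -5489/35820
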